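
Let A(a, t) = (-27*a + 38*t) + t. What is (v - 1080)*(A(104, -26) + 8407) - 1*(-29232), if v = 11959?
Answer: 49909447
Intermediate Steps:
A(a, t) = -27*a + 39*t
(v - 1080)*(A(104, -26) + 8407) - 1*(-29232) = (11959 - 1080)*((-27*104 + 39*(-26)) + 8407) - 1*(-29232) = 10879*((-2808 - 1014) + 8407) + 29232 = 10879*(-3822 + 8407) + 29232 = 10879*4585 + 29232 = 49880215 + 29232 = 49909447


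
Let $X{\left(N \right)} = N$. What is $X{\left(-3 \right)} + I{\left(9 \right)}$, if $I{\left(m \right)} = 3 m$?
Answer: $24$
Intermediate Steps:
$X{\left(-3 \right)} + I{\left(9 \right)} = -3 + 3 \cdot 9 = -3 + 27 = 24$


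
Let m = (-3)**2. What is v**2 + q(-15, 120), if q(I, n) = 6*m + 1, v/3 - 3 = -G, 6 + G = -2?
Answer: 1144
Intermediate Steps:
G = -8 (G = -6 - 2 = -8)
m = 9
v = 33 (v = 9 + 3*(-1*(-8)) = 9 + 3*8 = 9 + 24 = 33)
q(I, n) = 55 (q(I, n) = 6*9 + 1 = 54 + 1 = 55)
v**2 + q(-15, 120) = 33**2 + 55 = 1089 + 55 = 1144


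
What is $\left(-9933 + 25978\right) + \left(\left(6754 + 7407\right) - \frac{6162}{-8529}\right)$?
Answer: $\frac{85877712}{2843} \approx 30207.0$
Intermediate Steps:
$\left(-9933 + 25978\right) + \left(\left(6754 + 7407\right) - \frac{6162}{-8529}\right) = 16045 + \left(14161 - - \frac{2054}{2843}\right) = 16045 + \left(14161 + \frac{2054}{2843}\right) = 16045 + \frac{40261777}{2843} = \frac{85877712}{2843}$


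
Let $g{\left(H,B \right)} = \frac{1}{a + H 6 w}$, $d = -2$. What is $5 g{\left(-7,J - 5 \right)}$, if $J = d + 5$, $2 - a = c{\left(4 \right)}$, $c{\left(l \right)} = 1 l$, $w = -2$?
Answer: $\frac{5}{82} \approx 0.060976$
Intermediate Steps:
$c{\left(l \right)} = l$
$a = -2$ ($a = 2 - 4 = -2$)
$J = 3$ ($J = -2 + 5 = 3$)
$g{\left(H,B \right)} = \frac{1}{-2 - 12 H}$ ($g{\left(H,B \right)} = \frac{1}{-2 + H 6 \left(-2\right)} = \frac{1}{-2 + 6 H \left(-2\right)} = \frac{1}{-2 - 12 H}$)
$5 g{\left(-7,J - 5 \right)} = 5 \frac{1}{2 \left(-1 - -42\right)} = 5 \frac{1}{2 \left(-1 + 42\right)} = 5 \frac{1}{2 \cdot 41} = 5 \cdot \frac{1}{2} \cdot \frac{1}{41} = 5 \cdot \frac{1}{82} = \frac{5}{82}$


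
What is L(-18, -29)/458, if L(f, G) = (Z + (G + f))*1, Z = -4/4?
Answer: -24/229 ≈ -0.10480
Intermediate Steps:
Z = -1 (Z = -4*¼ = -1)
L(f, G) = -1 + G + f (L(f, G) = (-1 + (G + f))*1 = (-1 + G + f)*1 = -1 + G + f)
L(-18, -29)/458 = (-1 - 29 - 18)/458 = -48*1/458 = -24/229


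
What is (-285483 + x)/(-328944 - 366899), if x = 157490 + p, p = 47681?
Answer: 80312/695843 ≈ 0.11542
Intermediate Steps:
x = 205171 (x = 157490 + 47681 = 205171)
(-285483 + x)/(-328944 - 366899) = (-285483 + 205171)/(-328944 - 366899) = -80312/(-695843) = -80312*(-1/695843) = 80312/695843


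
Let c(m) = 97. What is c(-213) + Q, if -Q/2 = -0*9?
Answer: 97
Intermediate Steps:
Q = 0 (Q = -(-904)*0*9 = -(-904)*0 = -2*0 = 0)
c(-213) + Q = 97 + 0 = 97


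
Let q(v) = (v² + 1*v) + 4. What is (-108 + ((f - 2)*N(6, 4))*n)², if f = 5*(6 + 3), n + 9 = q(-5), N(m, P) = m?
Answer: 14152644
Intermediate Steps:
q(v) = 4 + v + v² (q(v) = (v² + v) + 4 = (v + v²) + 4 = 4 + v + v²)
n = 15 (n = -9 + (4 - 5 + (-5)²) = -9 + (4 - 5 + 25) = -9 + 24 = 15)
f = 45 (f = 5*9 = 45)
(-108 + ((f - 2)*N(6, 4))*n)² = (-108 + ((45 - 2)*6)*15)² = (-108 + (43*6)*15)² = (-108 + 258*15)² = (-108 + 3870)² = 3762² = 14152644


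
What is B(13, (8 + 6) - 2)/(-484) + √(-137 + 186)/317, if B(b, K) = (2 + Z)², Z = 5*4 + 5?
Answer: -227705/153428 ≈ -1.4841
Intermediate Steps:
Z = 25 (Z = 20 + 5 = 25)
B(b, K) = 729 (B(b, K) = (2 + 25)² = 27² = 729)
B(13, (8 + 6) - 2)/(-484) + √(-137 + 186)/317 = 729/(-484) + √(-137 + 186)/317 = 729*(-1/484) + √49*(1/317) = -729/484 + 7*(1/317) = -729/484 + 7/317 = -227705/153428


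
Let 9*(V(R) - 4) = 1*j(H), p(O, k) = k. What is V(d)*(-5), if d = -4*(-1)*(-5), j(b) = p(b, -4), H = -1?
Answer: -160/9 ≈ -17.778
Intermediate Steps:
j(b) = -4
d = -20 (d = 4*(-5) = -20)
V(R) = 32/9 (V(R) = 4 + (1*(-4))/9 = 4 + (⅑)*(-4) = 4 - 4/9 = 32/9)
V(d)*(-5) = (32/9)*(-5) = -160/9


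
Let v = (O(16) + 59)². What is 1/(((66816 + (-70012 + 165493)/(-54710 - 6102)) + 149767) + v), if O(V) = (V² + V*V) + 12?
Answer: 60812/33840079783 ≈ 1.7970e-6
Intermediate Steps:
O(V) = 12 + 2*V² (O(V) = (V² + V²) + 12 = 2*V² + 12 = 12 + 2*V²)
v = 339889 (v = ((12 + 2*16²) + 59)² = ((12 + 2*256) + 59)² = ((12 + 512) + 59)² = (524 + 59)² = 583² = 339889)
1/(((66816 + (-70012 + 165493)/(-54710 - 6102)) + 149767) + v) = 1/(((66816 + (-70012 + 165493)/(-54710 - 6102)) + 149767) + 339889) = 1/(((66816 + 95481/(-60812)) + 149767) + 339889) = 1/(((66816 + 95481*(-1/60812)) + 149767) + 339889) = 1/(((66816 - 95481/60812) + 149767) + 339889) = 1/((4063119111/60812 + 149767) + 339889) = 1/(13170749915/60812 + 339889) = 1/(33840079783/60812) = 60812/33840079783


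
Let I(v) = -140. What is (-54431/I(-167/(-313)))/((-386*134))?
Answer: -54431/7241360 ≈ -0.0075167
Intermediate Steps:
(-54431/I(-167/(-313)))/((-386*134)) = (-54431/(-140))/((-386*134)) = -54431*(-1/140)/(-51724) = (54431/140)*(-1/51724) = -54431/7241360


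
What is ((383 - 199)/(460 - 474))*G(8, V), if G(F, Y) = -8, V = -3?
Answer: 736/7 ≈ 105.14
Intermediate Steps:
((383 - 199)/(460 - 474))*G(8, V) = ((383 - 199)/(460 - 474))*(-8) = (184/(-14))*(-8) = (184*(-1/14))*(-8) = -92/7*(-8) = 736/7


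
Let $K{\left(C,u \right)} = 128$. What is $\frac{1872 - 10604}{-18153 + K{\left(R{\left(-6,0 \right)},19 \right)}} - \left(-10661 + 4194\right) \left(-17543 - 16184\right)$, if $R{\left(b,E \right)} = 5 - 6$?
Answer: $- \frac{3931477965993}{18025} \approx -2.1811 \cdot 10^{8}$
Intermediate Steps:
$R{\left(b,E \right)} = -1$
$\frac{1872 - 10604}{-18153 + K{\left(R{\left(-6,0 \right)},19 \right)}} - \left(-10661 + 4194\right) \left(-17543 - 16184\right) = \frac{1872 - 10604}{-18153 + 128} - \left(-10661 + 4194\right) \left(-17543 - 16184\right) = - \frac{8732}{-18025} - \left(-6467\right) \left(-33727\right) = \left(-8732\right) \left(- \frac{1}{18025}\right) - 218112509 = \frac{8732}{18025} - 218112509 = - \frac{3931477965993}{18025}$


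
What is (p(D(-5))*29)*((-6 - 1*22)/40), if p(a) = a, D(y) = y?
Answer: 203/2 ≈ 101.50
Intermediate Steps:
(p(D(-5))*29)*((-6 - 1*22)/40) = (-5*29)*((-6 - 1*22)/40) = -145*(-6 - 22)/40 = -(-4060)/40 = -145*(-7/10) = 203/2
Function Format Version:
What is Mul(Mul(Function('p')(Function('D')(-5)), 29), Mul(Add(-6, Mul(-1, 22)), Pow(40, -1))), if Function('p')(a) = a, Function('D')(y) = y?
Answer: Rational(203, 2) ≈ 101.50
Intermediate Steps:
Mul(Mul(Function('p')(Function('D')(-5)), 29), Mul(Add(-6, Mul(-1, 22)), Pow(40, -1))) = Mul(Mul(-5, 29), Mul(Add(-6, Mul(-1, 22)), Pow(40, -1))) = Mul(-145, Mul(Add(-6, -22), Rational(1, 40))) = Mul(-145, Mul(-28, Rational(1, 40))) = Mul(-145, Rational(-7, 10)) = Rational(203, 2)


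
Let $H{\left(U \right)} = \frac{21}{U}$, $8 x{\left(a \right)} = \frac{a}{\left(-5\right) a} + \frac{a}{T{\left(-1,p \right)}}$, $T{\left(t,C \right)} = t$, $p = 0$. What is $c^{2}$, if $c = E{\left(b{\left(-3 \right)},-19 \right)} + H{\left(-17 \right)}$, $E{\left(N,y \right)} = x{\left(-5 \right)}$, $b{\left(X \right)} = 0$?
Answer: $\frac{2916}{7225} \approx 0.4036$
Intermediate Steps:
$x{\left(a \right)} = - \frac{1}{40} - \frac{a}{8}$ ($x{\left(a \right)} = \frac{\frac{a}{\left(-5\right) a} + \frac{a}{-1}}{8} = \frac{a \left(- \frac{1}{5 a}\right) + a \left(-1\right)}{8} = \frac{- \frac{1}{5} - a}{8} = - \frac{1}{40} - \frac{a}{8}$)
$E{\left(N,y \right)} = \frac{3}{5}$ ($E{\left(N,y \right)} = - \frac{1}{40} - - \frac{5}{8} = - \frac{1}{40} + \frac{5}{8} = \frac{3}{5}$)
$c = - \frac{54}{85}$ ($c = \frac{3}{5} + \frac{21}{-17} = \frac{3}{5} + 21 \left(- \frac{1}{17}\right) = \frac{3}{5} - \frac{21}{17} = - \frac{54}{85} \approx -0.63529$)
$c^{2} = \left(- \frac{54}{85}\right)^{2} = \frac{2916}{7225}$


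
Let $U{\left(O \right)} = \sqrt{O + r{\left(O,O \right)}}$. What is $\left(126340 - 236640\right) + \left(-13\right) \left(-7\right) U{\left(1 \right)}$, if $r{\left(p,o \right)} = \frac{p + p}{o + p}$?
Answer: $-110300 + 91 \sqrt{2} \approx -1.1017 \cdot 10^{5}$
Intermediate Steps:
$r{\left(p,o \right)} = \frac{2 p}{o + p}$
$U{\left(O \right)} = \sqrt{1 + O}$ ($U{\left(O \right)} = \sqrt{O + \frac{2 O}{O + O}} = \sqrt{O + \frac{2 O}{2 O}} = \sqrt{O + 2 O \frac{1}{2 O}} = \sqrt{O + 1} = \sqrt{1 + O}$)
$\left(126340 - 236640\right) + \left(-13\right) \left(-7\right) U{\left(1 \right)} = \left(126340 - 236640\right) + \left(-13\right) \left(-7\right) \sqrt{1 + 1} = -110300 + 91 \sqrt{2}$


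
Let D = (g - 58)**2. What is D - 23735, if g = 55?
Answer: -23726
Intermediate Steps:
D = 9 (D = (55 - 58)**2 = (-3)**2 = 9)
D - 23735 = 9 - 23735 = -23726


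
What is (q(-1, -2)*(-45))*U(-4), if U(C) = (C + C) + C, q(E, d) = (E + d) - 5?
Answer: -4320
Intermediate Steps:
q(E, d) = -5 + E + d
U(C) = 3*C (U(C) = 2*C + C = 3*C)
(q(-1, -2)*(-45))*U(-4) = ((-5 - 1 - 2)*(-45))*(3*(-4)) = -8*(-45)*(-12) = 360*(-12) = -4320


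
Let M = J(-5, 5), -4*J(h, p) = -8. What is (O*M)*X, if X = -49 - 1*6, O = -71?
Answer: 7810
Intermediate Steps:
J(h, p) = 2 (J(h, p) = -¼*(-8) = 2)
M = 2
X = -55 (X = -49 - 6 = -55)
(O*M)*X = -71*2*(-55) = -142*(-55) = 7810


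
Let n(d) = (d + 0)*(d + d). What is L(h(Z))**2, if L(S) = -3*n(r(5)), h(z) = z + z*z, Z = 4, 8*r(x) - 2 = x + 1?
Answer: 36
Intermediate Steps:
r(x) = 3/8 + x/8 (r(x) = 1/4 + (x + 1)/8 = 1/4 + (1 + x)/8 = 1/4 + (1/8 + x/8) = 3/8 + x/8)
n(d) = 2*d**2 (n(d) = d*(2*d) = 2*d**2)
h(z) = z + z**2
L(S) = -6 (L(S) = -6*(3/8 + (1/8)*5)**2 = -6*(3/8 + 5/8)**2 = -6*1**2 = -6)
L(h(Z))**2 = (-6)**2 = 36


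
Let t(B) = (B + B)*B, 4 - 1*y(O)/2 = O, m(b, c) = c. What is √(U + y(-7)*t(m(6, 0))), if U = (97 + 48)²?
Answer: 145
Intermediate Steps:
U = 21025 (U = 145² = 21025)
y(O) = 8 - 2*O
t(B) = 2*B² (t(B) = (2*B)*B = 2*B²)
√(U + y(-7)*t(m(6, 0))) = √(21025 + (8 - 2*(-7))*(2*0²)) = √(21025 + (8 + 14)*(2*0)) = √(21025 + 22*0) = √(21025 + 0) = √21025 = 145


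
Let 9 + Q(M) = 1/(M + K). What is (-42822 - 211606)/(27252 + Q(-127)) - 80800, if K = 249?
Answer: -268581717816/3323647 ≈ -80809.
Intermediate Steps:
Q(M) = -9 + 1/(249 + M) (Q(M) = -9 + 1/(M + 249) = -9 + 1/(249 + M))
(-42822 - 211606)/(27252 + Q(-127)) - 80800 = (-42822 - 211606)/(27252 + (-2240 - 9*(-127))/(249 - 127)) - 80800 = -254428/(27252 + (-2240 + 1143)/122) - 80800 = -254428/(27252 + (1/122)*(-1097)) - 80800 = -254428/(27252 - 1097/122) - 80800 = -254428/3323647/122 - 80800 = -254428*122/3323647 - 80800 = -31040216/3323647 - 80800 = -268581717816/3323647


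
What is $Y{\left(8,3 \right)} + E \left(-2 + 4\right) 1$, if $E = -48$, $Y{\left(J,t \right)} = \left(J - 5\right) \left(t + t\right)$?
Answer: $-78$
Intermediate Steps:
$Y{\left(J,t \right)} = 2 t \left(-5 + J\right)$ ($Y{\left(J,t \right)} = \left(-5 + J\right) 2 t = 2 t \left(-5 + J\right)$)
$Y{\left(8,3 \right)} + E \left(-2 + 4\right) 1 = 2 \cdot 3 \left(-5 + 8\right) - 48 \left(-2 + 4\right) 1 = 2 \cdot 3 \cdot 3 - 48 \cdot 2 \cdot 1 = 18 - 96 = -78$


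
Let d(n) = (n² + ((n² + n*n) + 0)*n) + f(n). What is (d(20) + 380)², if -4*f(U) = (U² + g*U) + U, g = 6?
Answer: 277056025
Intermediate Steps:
f(U) = -7*U/4 - U²/4 (f(U) = -((U² + 6*U) + U)/4 = -(U² + 7*U)/4 = -7*U/4 - U²/4)
d(n) = n² + 2*n³ - n*(7 + n)/4 (d(n) = (n² + ((n² + n*n) + 0)*n) - n*(7 + n)/4 = (n² + ((n² + n²) + 0)*n) - n*(7 + n)/4 = (n² + (2*n² + 0)*n) - n*(7 + n)/4 = (n² + (2*n²)*n) - n*(7 + n)/4 = (n² + 2*n³) - n*(7 + n)/4 = n² + 2*n³ - n*(7 + n)/4)
(d(20) + 380)² = ((¼)*20*(-7 + 3*20 + 8*20²) + 380)² = ((¼)*20*(-7 + 60 + 8*400) + 380)² = ((¼)*20*(-7 + 60 + 3200) + 380)² = ((¼)*20*3253 + 380)² = (16265 + 380)² = 16645² = 277056025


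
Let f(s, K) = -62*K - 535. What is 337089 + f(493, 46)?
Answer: 333702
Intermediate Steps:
f(s, K) = -535 - 62*K
337089 + f(493, 46) = 337089 + (-535 - 62*46) = 337089 + (-535 - 2852) = 337089 - 3387 = 333702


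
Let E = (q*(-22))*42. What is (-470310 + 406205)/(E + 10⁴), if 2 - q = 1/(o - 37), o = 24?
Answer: -833365/105052 ≈ -7.9329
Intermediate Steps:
q = 27/13 (q = 2 - 1/(24 - 37) = 2 - 1/(-13) = 2 - 1*(-1/13) = 2 + 1/13 = 27/13 ≈ 2.0769)
E = -24948/13 (E = ((27/13)*(-22))*42 = -594/13*42 = -24948/13 ≈ -1919.1)
(-470310 + 406205)/(E + 10⁴) = (-470310 + 406205)/(-24948/13 + 10⁴) = -64105/(-24948/13 + 10000) = -64105/105052/13 = -64105*13/105052 = -833365/105052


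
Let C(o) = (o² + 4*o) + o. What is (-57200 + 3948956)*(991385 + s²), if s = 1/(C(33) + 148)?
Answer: 1895937353969778999/491401 ≈ 3.8582e+12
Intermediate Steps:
C(o) = o² + 5*o
s = 1/1402 (s = 1/(33*(5 + 33) + 148) = 1/(33*38 + 148) = 1/(1254 + 148) = 1/1402 ≈ 0.00071327)
(-57200 + 3948956)*(991385 + s²) = (-57200 + 3948956)*(991385 + (1/1402)²) = 3891756*(991385 + 1/1965604) = 3891756*(1948670321541/1965604) = 1895937353969778999/491401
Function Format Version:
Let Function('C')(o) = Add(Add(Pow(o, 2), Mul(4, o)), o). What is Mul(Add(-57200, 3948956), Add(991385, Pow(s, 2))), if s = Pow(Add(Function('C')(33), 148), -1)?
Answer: Rational(1895937353969778999, 491401) ≈ 3.8582e+12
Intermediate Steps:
Function('C')(o) = Add(Pow(o, 2), Mul(5, o))
s = Rational(1, 1402) (s = Pow(Add(Mul(33, Add(5, 33)), 148), -1) = Pow(Add(Mul(33, 38), 148), -1) = Pow(Add(1254, 148), -1) = Pow(1402, -1) = Rational(1, 1402) ≈ 0.00071327)
Mul(Add(-57200, 3948956), Add(991385, Pow(s, 2))) = Mul(Add(-57200, 3948956), Add(991385, Pow(Rational(1, 1402), 2))) = Mul(3891756, Add(991385, Rational(1, 1965604))) = Mul(3891756, Rational(1948670321541, 1965604)) = Rational(1895937353969778999, 491401)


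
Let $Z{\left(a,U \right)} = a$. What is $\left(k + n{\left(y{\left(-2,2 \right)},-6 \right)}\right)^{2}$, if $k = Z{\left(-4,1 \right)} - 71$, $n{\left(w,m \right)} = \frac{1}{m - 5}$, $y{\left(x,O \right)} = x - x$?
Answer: $\frac{682276}{121} \approx 5638.6$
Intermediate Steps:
$y{\left(x,O \right)} = 0$
$n{\left(w,m \right)} = \frac{1}{-5 + m}$
$k = -75$ ($k = -4 - 71 = -75$)
$\left(k + n{\left(y{\left(-2,2 \right)},-6 \right)}\right)^{2} = \left(-75 + \frac{1}{-5 - 6}\right)^{2} = \left(-75 + \frac{1}{-11}\right)^{2} = \left(-75 - \frac{1}{11}\right)^{2} = \left(- \frac{826}{11}\right)^{2} = \frac{682276}{121}$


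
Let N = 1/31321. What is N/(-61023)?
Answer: -1/1911301383 ≈ -5.2320e-10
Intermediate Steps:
N = 1/31321 ≈ 3.1927e-5
N/(-61023) = (1/31321)/(-61023) = (1/31321)*(-1/61023) = -1/1911301383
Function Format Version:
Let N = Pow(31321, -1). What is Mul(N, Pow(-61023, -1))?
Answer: Rational(-1, 1911301383) ≈ -5.2320e-10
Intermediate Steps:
N = Rational(1, 31321) ≈ 3.1927e-5
Mul(N, Pow(-61023, -1)) = Mul(Rational(1, 31321), Pow(-61023, -1)) = Mul(Rational(1, 31321), Rational(-1, 61023)) = Rational(-1, 1911301383)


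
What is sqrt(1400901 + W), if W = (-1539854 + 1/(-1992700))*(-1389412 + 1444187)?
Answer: I*sqrt(133967221886556484941)/39854 ≈ 2.9042e+5*I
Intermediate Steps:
W = -6723011341169991/79708 (W = (-1539854 - 1/1992700)*54775 = -3068467065801/1992700*54775 = -6723011341169991/79708 ≈ -8.4345e+10)
sqrt(1400901 + W) = sqrt(1400901 - 6723011341169991/79708) = sqrt(-6722899678153083/79708) = I*sqrt(133967221886556484941)/39854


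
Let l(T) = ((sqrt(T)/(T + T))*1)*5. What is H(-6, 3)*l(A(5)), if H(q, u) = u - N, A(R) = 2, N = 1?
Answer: 5*sqrt(2)/2 ≈ 3.5355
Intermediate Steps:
H(q, u) = -1 + u (H(q, u) = u - 1*1 = u - 1 = -1 + u)
l(T) = 5/(2*sqrt(T)) (l(T) = ((sqrt(T)/((2*T)))*1)*5 = (((1/(2*T))*sqrt(T))*1)*5 = ((1/(2*sqrt(T)))*1)*5 = (1/(2*sqrt(T)))*5 = 5/(2*sqrt(T)))
H(-6, 3)*l(A(5)) = (-1 + 3)*(5/(2*sqrt(2))) = 2*(5*(sqrt(2)/2)/2) = 2*(5*sqrt(2)/4) = 5*sqrt(2)/2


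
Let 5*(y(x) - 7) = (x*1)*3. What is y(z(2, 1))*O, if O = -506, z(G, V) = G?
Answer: -20746/5 ≈ -4149.2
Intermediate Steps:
y(x) = 7 + 3*x/5 (y(x) = 7 + ((x*1)*3)/5 = 7 + (x*3)/5 = 7 + (3*x)/5 = 7 + 3*x/5)
y(z(2, 1))*O = (7 + (3/5)*2)*(-506) = (7 + 6/5)*(-506) = (41/5)*(-506) = -20746/5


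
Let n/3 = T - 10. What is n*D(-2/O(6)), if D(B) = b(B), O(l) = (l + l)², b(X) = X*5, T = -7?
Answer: 85/24 ≈ 3.5417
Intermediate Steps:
b(X) = 5*X
O(l) = 4*l² (O(l) = (2*l)² = 4*l²)
n = -51 (n = 3*(-7 - 10) = 3*(-17) = -51)
D(B) = 5*B
n*D(-2/O(6)) = -255*(-2/(4*6²)) = -255*(-2/(4*36)) = -255*(-2/144) = -255*(-2*1/144) = -255*(-1)/72 = -51*(-5/72) = 85/24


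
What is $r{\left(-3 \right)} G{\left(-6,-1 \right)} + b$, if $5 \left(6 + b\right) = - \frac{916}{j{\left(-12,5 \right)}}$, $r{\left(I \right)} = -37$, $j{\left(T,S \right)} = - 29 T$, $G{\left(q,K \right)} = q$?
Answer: $\frac{93731}{435} \approx 215.47$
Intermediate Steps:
$b = - \frac{2839}{435}$ ($b = -6 + \frac{\left(-916\right) \frac{1}{\left(-29\right) \left(-12\right)}}{5} = -6 + \frac{\left(-916\right) \frac{1}{348}}{5} = -6 + \frac{1}{5} \left(- \frac{229}{87}\right) = -6 - \frac{229}{435} = - \frac{2839}{435} \approx -6.5264$)
$r{\left(-3 \right)} G{\left(-6,-1 \right)} + b = \left(-37\right) \left(-6\right) - \frac{2839}{435} = 222 - \frac{2839}{435} = \frac{93731}{435}$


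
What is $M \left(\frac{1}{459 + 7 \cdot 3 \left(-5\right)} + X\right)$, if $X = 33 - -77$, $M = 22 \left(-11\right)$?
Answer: $- \frac{4711861}{177} \approx -26621.0$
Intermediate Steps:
$M = -242$
$X = 110$ ($X = 33 + \left(-46 + 123\right) = 33 + 77 = 110$)
$M \left(\frac{1}{459 + 7 \cdot 3 \left(-5\right)} + X\right) = - 242 \left(\frac{1}{459 + 7 \cdot 3 \left(-5\right)} + 110\right) = - 242 \left(\frac{1}{459 + 21 \left(-5\right)} + 110\right) = - 242 \left(\frac{1}{459 - 105} + 110\right) = - 242 \left(\frac{1}{354} + 110\right) = \left(-242\right) \frac{38941}{354} = - \frac{4711861}{177}$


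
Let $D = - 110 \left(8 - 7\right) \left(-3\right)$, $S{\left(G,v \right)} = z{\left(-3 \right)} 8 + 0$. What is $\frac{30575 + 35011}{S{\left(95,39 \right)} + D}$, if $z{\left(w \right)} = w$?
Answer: $\frac{643}{3} \approx 214.33$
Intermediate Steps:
$S{\left(G,v \right)} = -24$ ($S{\left(G,v \right)} = \left(-3\right) 8 + 0 = -24 + 0 = -24$)
$D = 330$ ($D = - 110 \cdot 1 \left(-3\right) = \left(-110\right) \left(-3\right) = 330$)
$\frac{30575 + 35011}{S{\left(95,39 \right)} + D} = \frac{30575 + 35011}{-24 + 330} = \frac{65586}{306} = 65586 \cdot \frac{1}{306} = \frac{643}{3}$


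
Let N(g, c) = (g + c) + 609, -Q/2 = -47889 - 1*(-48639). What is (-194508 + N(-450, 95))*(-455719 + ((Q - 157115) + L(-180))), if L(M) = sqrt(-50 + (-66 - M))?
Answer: 119335282804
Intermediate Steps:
Q = -1500 (Q = -2*(-47889 - 1*(-48639)) = -2*(-47889 + 48639) = -2*750 = -1500)
L(M) = sqrt(-116 - M)
N(g, c) = 609 + c + g (N(g, c) = (c + g) + 609 = 609 + c + g)
(-194508 + N(-450, 95))*(-455719 + ((Q - 157115) + L(-180))) = (-194508 + (609 + 95 - 450))*(-455719 + ((-1500 - 157115) + sqrt(-116 - 1*(-180)))) = (-194508 + 254)*(-455719 + (-158615 + sqrt(-116 + 180))) = -194254*(-455719 + (-158615 + sqrt(64))) = -194254*(-455719 + (-158615 + 8)) = -194254*(-455719 - 158607) = -194254*(-614326) = 119335282804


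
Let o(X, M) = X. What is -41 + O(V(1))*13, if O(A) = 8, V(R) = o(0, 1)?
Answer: 63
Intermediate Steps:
V(R) = 0
-41 + O(V(1))*13 = -41 + 8*13 = -41 + 104 = 63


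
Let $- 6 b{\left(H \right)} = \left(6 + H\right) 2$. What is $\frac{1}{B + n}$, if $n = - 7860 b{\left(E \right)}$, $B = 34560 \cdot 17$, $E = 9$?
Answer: $\frac{1}{626820} \approx 1.5954 \cdot 10^{-6}$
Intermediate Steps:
$b{\left(H \right)} = -2 - \frac{H}{3}$ ($b{\left(H \right)} = - \frac{\left(6 + H\right) 2}{6} = - \frac{12 + 2 H}{6} = -2 - \frac{H}{3}$)
$B = 587520$
$n = 39300$ ($n = - 7860 \left(-2 - 3\right) = \left(-7860\right) \left(-5\right) = 39300$)
$\frac{1}{B + n} = \frac{1}{587520 + 39300} = \frac{1}{626820}$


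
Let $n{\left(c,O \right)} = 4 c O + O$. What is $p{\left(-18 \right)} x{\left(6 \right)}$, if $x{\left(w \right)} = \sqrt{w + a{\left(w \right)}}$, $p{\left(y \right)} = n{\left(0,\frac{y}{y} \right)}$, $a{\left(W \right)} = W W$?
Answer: $\sqrt{42} \approx 6.4807$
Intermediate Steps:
$n{\left(c,O \right)} = O + 4 O c$ ($n{\left(c,O \right)} = 4 O c + O = O + 4 O c$)
$a{\left(W \right)} = W^{2}$
$p{\left(y \right)} = 1$ ($p{\left(y \right)} = \frac{y}{y} \left(1 + 4 \cdot 0\right) = 1 \left(1 + 0\right) = 1 \cdot 1 = 1$)
$x{\left(w \right)} = \sqrt{w + w^{2}}$
$p{\left(-18 \right)} x{\left(6 \right)} = 1 \sqrt{6 \left(1 + 6\right)} = 1 \sqrt{6 \cdot 7} = 1 \sqrt{42} = \sqrt{42}$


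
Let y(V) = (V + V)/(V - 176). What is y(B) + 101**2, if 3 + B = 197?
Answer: 92003/9 ≈ 10223.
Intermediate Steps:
B = 194 (B = -3 + 197 = 194)
y(V) = 2*V/(-176 + V) (y(V) = (2*V)/(-176 + V) = 2*V/(-176 + V))
y(B) + 101**2 = 2*194/(-176 + 194) + 101**2 = 2*194/18 + 10201 = 2*194*(1/18) + 10201 = 194/9 + 10201 = 92003/9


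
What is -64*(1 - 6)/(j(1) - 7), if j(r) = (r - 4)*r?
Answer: -32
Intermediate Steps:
j(r) = r*(-4 + r) (j(r) = (-4 + r)*r = r*(-4 + r))
-64*(1 - 6)/(j(1) - 7) = -64*(1 - 6)/(1*(-4 + 1) - 7) = -64*(-5/(1*(-3) - 7)) = -64*(-5/(-3 - 7)) = -64*(-5/(-10)) = -64*(-5*(-1/10)) = -64/2 = -8*4 = -32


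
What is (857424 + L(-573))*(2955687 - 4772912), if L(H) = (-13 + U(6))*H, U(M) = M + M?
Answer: -1559173598325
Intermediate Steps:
U(M) = 2*M
L(H) = -H (L(H) = (-13 + 2*6)*H = (-13 + 12)*H = -H)
(857424 + L(-573))*(2955687 - 4772912) = (857424 - 1*(-573))*(2955687 - 4772912) = (857424 + 573)*(-1817225) = 857997*(-1817225) = -1559173598325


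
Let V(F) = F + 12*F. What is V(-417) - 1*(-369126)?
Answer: 363705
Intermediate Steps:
V(F) = 13*F
V(-417) - 1*(-369126) = 13*(-417) - 1*(-369126) = -5421 + 369126 = 363705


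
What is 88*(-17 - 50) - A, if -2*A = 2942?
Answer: -4425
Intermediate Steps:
A = -1471 (A = -½*2942 = -1471)
88*(-17 - 50) - A = 88*(-17 - 50) - 1*(-1471) = 88*(-67) + 1471 = -5896 + 1471 = -4425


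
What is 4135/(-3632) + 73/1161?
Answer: -4535599/4216752 ≈ -1.0756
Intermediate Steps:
4135/(-3632) + 73/1161 = 4135*(-1/3632) + 73*(1/1161) = -4135/3632 + 73/1161 = -4535599/4216752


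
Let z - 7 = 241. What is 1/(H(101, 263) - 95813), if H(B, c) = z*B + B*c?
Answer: -1/44202 ≈ -2.2623e-5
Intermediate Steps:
z = 248 (z = 7 + 241 = 248)
H(B, c) = 248*B + B*c
1/(H(101, 263) - 95813) = 1/(101*(248 + 263) - 95813) = 1/(101*511 - 95813) = 1/(51611 - 95813) = 1/(-44202) = -1/44202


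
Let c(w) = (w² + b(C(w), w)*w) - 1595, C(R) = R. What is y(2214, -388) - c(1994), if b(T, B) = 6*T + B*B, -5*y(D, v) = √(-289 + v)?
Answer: -7956046441 - I*√677/5 ≈ -7.956e+9 - 5.2038*I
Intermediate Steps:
y(D, v) = -√(-289 + v)/5
b(T, B) = B² + 6*T (b(T, B) = 6*T + B² = B² + 6*T)
c(w) = -1595 + w² + w*(w² + 6*w) (c(w) = (w² + (w² + 6*w)*w) - 1595 = (w² + w*(w² + 6*w)) - 1595 = -1595 + w² + w*(w² + 6*w))
y(2214, -388) - c(1994) = -√(-289 - 388)/5 - (-1595 + 1994³ + 7*1994²) = -I*√677/5 - (-1595 + 7928215784 + 7*3976036) = -I*√677/5 - (-1595 + 7928215784 + 27832252) = -I*√677/5 - 1*7956046441 = -I*√677/5 - 7956046441 = -7956046441 - I*√677/5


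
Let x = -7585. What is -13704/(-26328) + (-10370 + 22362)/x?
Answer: -8824189/8320745 ≈ -1.0605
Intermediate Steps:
-13704/(-26328) + (-10370 + 22362)/x = -13704/(-26328) + (-10370 + 22362)/(-7585) = -13704*(-1/26328) + 11992*(-1/7585) = 571/1097 - 11992/7585 = -8824189/8320745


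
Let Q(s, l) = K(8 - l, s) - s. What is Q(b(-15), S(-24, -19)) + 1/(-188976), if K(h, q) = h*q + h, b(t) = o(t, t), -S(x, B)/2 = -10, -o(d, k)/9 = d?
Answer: -333920593/188976 ≈ -1767.0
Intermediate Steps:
o(d, k) = -9*d
S(x, B) = 20 (S(x, B) = -2*(-10) = 20)
b(t) = -9*t
K(h, q) = h + h*q
Q(s, l) = -s + (1 + s)*(8 - l) (Q(s, l) = (8 - l)*(1 + s) - s = (1 + s)*(8 - l) - s = -s + (1 + s)*(8 - l))
Q(b(-15), S(-24, -19)) + 1/(-188976) = (-(-9)*(-15) - (1 - 9*(-15))*(-8 + 20)) + 1/(-188976) = (-1*135 - 1*(1 + 135)*12) - 1/188976 = (-135 - 1*136*12) - 1/188976 = (-135 - 1632) - 1/188976 = -1767 - 1/188976 = -333920593/188976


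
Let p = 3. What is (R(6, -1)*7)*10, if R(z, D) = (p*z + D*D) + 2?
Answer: 1470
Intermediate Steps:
R(z, D) = 2 + D**2 + 3*z (R(z, D) = (3*z + D*D) + 2 = (3*z + D**2) + 2 = (D**2 + 3*z) + 2 = 2 + D**2 + 3*z)
(R(6, -1)*7)*10 = ((2 + (-1)**2 + 3*6)*7)*10 = ((2 + 1 + 18)*7)*10 = (21*7)*10 = 147*10 = 1470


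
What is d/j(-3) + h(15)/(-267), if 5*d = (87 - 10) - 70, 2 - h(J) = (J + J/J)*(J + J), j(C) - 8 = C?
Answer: 13819/6675 ≈ 2.0703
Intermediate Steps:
j(C) = 8 + C
h(J) = 2 - 2*J*(1 + J) (h(J) = 2 - (J + J/J)*(J + J) = 2 - (J + 1)*2*J = 2 - (1 + J)*2*J = 2 - 2*J*(1 + J))
d = 7/5 (d = ((87 - 10) - 70)/5 = (77 - 70)/5 = (⅕)*7 = 7/5 ≈ 1.4000)
d/j(-3) + h(15)/(-267) = 7/(5*(8 - 3)) + (2 - 2*15 - 2*15²)/(-267) = (7/5)/5 + (2 - 30 - 2*225)*(-1/267) = (7/5)*(⅕) + (2 - 30 - 450)*(-1/267) = 7/25 - 478*(-1/267) = 7/25 + 478/267 = 13819/6675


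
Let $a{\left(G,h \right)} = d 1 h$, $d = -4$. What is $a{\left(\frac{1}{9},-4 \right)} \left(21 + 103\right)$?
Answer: $1984$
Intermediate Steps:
$a{\left(G,h \right)} = - 4 h$ ($a{\left(G,h \right)} = \left(-4\right) 1 h = - 4 h$)
$a{\left(\frac{1}{9},-4 \right)} \left(21 + 103\right) = \left(-4\right) \left(-4\right) \left(21 + 103\right) = 16 \cdot 124 = 1984$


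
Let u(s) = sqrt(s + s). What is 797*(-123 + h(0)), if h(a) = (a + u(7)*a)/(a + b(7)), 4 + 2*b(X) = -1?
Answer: -98031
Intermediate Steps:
u(s) = sqrt(2)*sqrt(s) (u(s) = sqrt(2*s) = sqrt(2)*sqrt(s))
b(X) = -5/2 (b(X) = -2 + (1/2)*(-1) = -2 - 1/2 = -5/2)
h(a) = (a + a*sqrt(14))/(-5/2 + a) (h(a) = (a + (sqrt(2)*sqrt(7))*a)/(a - 5/2) = (a + sqrt(14)*a)/(-5/2 + a) = (a + a*sqrt(14))/(-5/2 + a))
797*(-123 + h(0)) = 797*(-123 + 2*0*(1 + sqrt(14))/(-5 + 2*0)) = 797*(-123 + 2*0*(1 + sqrt(14))/(-5 + 0)) = 797*(-123 + 2*0*(1 + sqrt(14))/(-5)) = 797*(-123 + 2*0*(-1/5)*(1 + sqrt(14))) = 797*(-123 + 0) = 797*(-123) = -98031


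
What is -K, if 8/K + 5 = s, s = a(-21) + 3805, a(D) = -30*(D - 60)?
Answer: -4/3115 ≈ -0.0012841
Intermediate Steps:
a(D) = 1800 - 30*D (a(D) = -30*(-60 + D) = 1800 - 30*D)
s = 6235 (s = (1800 - 30*(-21)) + 3805 = (1800 + 630) + 3805 = 2430 + 3805 = 6235)
K = 4/3115 (K = 8/(-5 + 6235) = 8/6230 = 8*(1/6230) = 4/3115 ≈ 0.0012841)
-K = -1*4/3115 = -4/3115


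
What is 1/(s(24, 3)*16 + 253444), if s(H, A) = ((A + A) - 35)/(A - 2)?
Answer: 1/252980 ≈ 3.9529e-6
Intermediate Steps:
s(H, A) = (-35 + 2*A)/(-2 + A) (s(H, A) = (2*A - 35)/(-2 + A) = (-35 + 2*A)/(-2 + A))
1/(s(24, 3)*16 + 253444) = 1/(((-35 + 2*3)/(-2 + 3))*16 + 253444) = 1/(((-35 + 6)/1)*16 + 253444) = 1/((1*(-29))*16 + 253444) = 1/(-29*16 + 253444) = 1/(-464 + 253444) = 1/252980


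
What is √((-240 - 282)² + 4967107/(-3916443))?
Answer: √4179483403134056115/3916443 ≈ 522.00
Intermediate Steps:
√((-240 - 282)² + 4967107/(-3916443)) = √((-522)² + 4967107*(-1/3916443)) = √(272484 - 4967107/3916443) = √(1067163087305/3916443) = √4179483403134056115/3916443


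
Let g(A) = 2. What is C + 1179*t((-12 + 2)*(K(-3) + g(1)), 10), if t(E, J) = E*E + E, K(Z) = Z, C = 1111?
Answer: 130801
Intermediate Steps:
t(E, J) = E + E**2 (t(E, J) = E**2 + E = E + E**2)
C + 1179*t((-12 + 2)*(K(-3) + g(1)), 10) = 1111 + 1179*(((-12 + 2)*(-3 + 2))*(1 + (-12 + 2)*(-3 + 2))) = 1111 + 1179*((-10*(-1))*(1 - 10*(-1))) = 1111 + 1179*(10*(1 + 10)) = 1111 + 1179*(10*11) = 1111 + 1179*110 = 1111 + 129690 = 130801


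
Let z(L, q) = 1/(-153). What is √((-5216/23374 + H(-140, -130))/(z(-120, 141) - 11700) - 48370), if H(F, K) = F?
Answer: I*√21170793604432838402610262/20920910387 ≈ 219.93*I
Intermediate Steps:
z(L, q) = -1/153
√((-5216/23374 + H(-140, -130))/(z(-120, 141) - 11700) - 48370) = √((-5216/23374 - 140)/(-1/153 - 11700) - 48370) = √((-5216*1/23374 - 140)/(-1790101/153) - 48370) = √((-2608/11687 - 140)*(-153/1790101) - 48370) = √(-1638788/11687*(-153/1790101) - 48370) = √(250734564/20920910387 - 48370) = √(-1011944184684626/20920910387) = I*√21170793604432838402610262/20920910387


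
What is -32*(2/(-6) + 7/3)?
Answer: -64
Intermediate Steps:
-32*(2/(-6) + 7/3) = -32*(2*(-1/6) + 7*(1/3)) = -32*(-1/3 + 7/3) = -32*2 = -64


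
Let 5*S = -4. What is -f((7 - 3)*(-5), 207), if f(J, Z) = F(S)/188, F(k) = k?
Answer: 1/235 ≈ 0.0042553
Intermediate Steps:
S = -4/5 (S = (1/5)*(-4) = -4/5 ≈ -0.80000)
f(J, Z) = -1/235 (f(J, Z) = -4/5/188 = -4/5*1/188 = -1/235)
-f((7 - 3)*(-5), 207) = -1*(-1/235) = 1/235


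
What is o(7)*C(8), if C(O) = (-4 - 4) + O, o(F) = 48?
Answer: 0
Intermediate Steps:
C(O) = -8 + O
o(7)*C(8) = 48*(-8 + 8) = 48*0 = 0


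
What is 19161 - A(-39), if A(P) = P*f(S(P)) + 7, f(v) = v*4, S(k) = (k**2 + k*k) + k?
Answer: 487622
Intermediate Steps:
S(k) = k + 2*k**2 (S(k) = (k**2 + k**2) + k = 2*k**2 + k = k + 2*k**2)
f(v) = 4*v
A(P) = 7 + 4*P**2*(1 + 2*P) (A(P) = P*(4*(P*(1 + 2*P))) + 7 = P*(4*P*(1 + 2*P)) + 7 = 4*P**2*(1 + 2*P) + 7 = 7 + 4*P**2*(1 + 2*P))
19161 - A(-39) = 19161 - (7 + (-39)**2*(4 + 8*(-39))) = 19161 - (7 + 1521*(4 - 312)) = 19161 - (7 + 1521*(-308)) = 19161 - (7 - 468468) = 19161 - 1*(-468461) = 19161 + 468461 = 487622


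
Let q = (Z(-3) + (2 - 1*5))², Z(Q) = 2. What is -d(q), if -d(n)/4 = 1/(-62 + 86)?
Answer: ⅙ ≈ 0.16667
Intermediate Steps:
q = 1 (q = (2 + (2 - 1*5))² = (2 + (2 - 5))² = (2 - 3)² = (-1)² = 1)
d(n) = -⅙ (d(n) = -4/(-62 + 86) = -4/24 = -4*1/24 = -⅙)
-d(q) = -1*(-⅙) = ⅙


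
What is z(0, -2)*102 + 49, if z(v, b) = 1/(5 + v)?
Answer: 347/5 ≈ 69.400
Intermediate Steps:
z(0, -2)*102 + 49 = 102/(5 + 0) + 49 = 102/5 + 49 = 347/5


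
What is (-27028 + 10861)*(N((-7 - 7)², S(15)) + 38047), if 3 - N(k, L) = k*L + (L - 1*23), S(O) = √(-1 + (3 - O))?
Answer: -615526191 + 3184899*I*√13 ≈ -6.1553e+8 + 1.1483e+7*I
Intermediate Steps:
S(O) = √(2 - O)
N(k, L) = 26 - L - L*k (N(k, L) = 3 - (k*L + (L - 1*23)) = 3 - (L*k + (L - 23)) = 3 - (L*k + (-23 + L)) = 3 - (-23 + L + L*k) = 3 + (23 - L - L*k) = 26 - L - L*k)
(-27028 + 10861)*(N((-7 - 7)², S(15)) + 38047) = (-27028 + 10861)*((26 - √(2 - 1*15) - √(2 - 1*15)*(-7 - 7)²) + 38047) = -16167*((26 - √(2 - 15) - 1*√(2 - 15)*(-14)²) + 38047) = -16167*((26 - √(-13) - 1*√(-13)*196) + 38047) = -16167*((26 - I*√13 - 1*I*√13*196) + 38047) = -16167*((26 - I*√13 - 196*I*√13) + 38047) = -16167*((26 - 197*I*√13) + 38047) = -16167*(38073 - 197*I*√13) = -615526191 + 3184899*I*√13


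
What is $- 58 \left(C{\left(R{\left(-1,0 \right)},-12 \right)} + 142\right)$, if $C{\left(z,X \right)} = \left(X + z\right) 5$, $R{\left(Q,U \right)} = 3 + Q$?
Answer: $-5336$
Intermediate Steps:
$C{\left(z,X \right)} = 5 X + 5 z$
$- 58 \left(C{\left(R{\left(-1,0 \right)},-12 \right)} + 142\right) = - 58 \left(\left(5 \left(-12\right) + 5 \left(3 - 1\right)\right) + 142\right) = - 58 \left(\left(-60 + 5 \cdot 2\right) + 142\right) = - 58 \left(\left(-60 + 10\right) + 142\right) = - 58 \left(-50 + 142\right) = \left(-58\right) 92 = -5336$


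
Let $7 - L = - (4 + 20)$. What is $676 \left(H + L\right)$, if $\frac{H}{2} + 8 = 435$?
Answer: $598260$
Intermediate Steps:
$H = 854$ ($H = -16 + 2 \cdot 435 = -16 + 870 = 854$)
$L = 31$ ($L = 7 - - (4 + 20) = 7 - \left(-1\right) 24 = 7 - -24 = 7 + 24 = 31$)
$676 \left(H + L\right) = 676 \left(854 + 31\right) = 676 \cdot 885 = 598260$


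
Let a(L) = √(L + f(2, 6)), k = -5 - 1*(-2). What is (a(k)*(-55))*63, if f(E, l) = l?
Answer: -3465*√3 ≈ -6001.6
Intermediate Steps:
k = -3 (k = -5 + 2 = -3)
a(L) = √(6 + L) (a(L) = √(L + 6) = √(6 + L))
(a(k)*(-55))*63 = (√(6 - 3)*(-55))*63 = (√3*(-55))*63 = -55*√3*63 = -3465*√3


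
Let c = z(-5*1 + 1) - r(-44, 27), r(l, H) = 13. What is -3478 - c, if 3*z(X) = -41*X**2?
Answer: -9739/3 ≈ -3246.3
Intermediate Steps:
z(X) = -41*X**2/3 (z(X) = (-41*X**2)/3 = -41*X**2/3)
c = -695/3 (c = -41*(-5*1 + 1)**2/3 - 1*13 = -41*(-5 + 1)**2/3 - 13 = -41/3*(-4)**2 - 13 = -41/3*16 - 13 = -656/3 - 13 = -695/3 ≈ -231.67)
-3478 - c = -3478 - 1*(-695/3) = -3478 + 695/3 = -9739/3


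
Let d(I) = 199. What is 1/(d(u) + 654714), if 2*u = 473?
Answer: 1/654913 ≈ 1.5269e-6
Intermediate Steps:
u = 473/2 (u = (½)*473 = 473/2 ≈ 236.50)
1/(d(u) + 654714) = 1/(199 + 654714) = 1/654913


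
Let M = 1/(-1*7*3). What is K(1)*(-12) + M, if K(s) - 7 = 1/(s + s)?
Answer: -1891/21 ≈ -90.048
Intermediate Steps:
M = -1/21 (M = 1/(-7*3) = 1/(-21) = -1/21 ≈ -0.047619)
K(s) = 7 + 1/(2*s) (K(s) = 7 + 1/(s + s) = 7 + 1/(2*s))
K(1)*(-12) + M = (7 + (½)/1)*(-12) - 1/21 = (7 + (½)*1)*(-12) - 1/21 = (7 + ½)*(-12) - 1/21 = (15/2)*(-12) - 1/21 = -90 - 1/21 = -1891/21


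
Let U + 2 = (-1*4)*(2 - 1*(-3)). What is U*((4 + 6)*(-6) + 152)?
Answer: -2024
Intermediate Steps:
U = -22 (U = -2 + (-1*4)*(2 - 1*(-3)) = -2 - 4*(2 + 3) = -2 - 4*5 = -2 - 20 = -22)
U*((4 + 6)*(-6) + 152) = -22*((4 + 6)*(-6) + 152) = -22*(10*(-6) + 152) = -22*(-60 + 152) = -22*92 = -2024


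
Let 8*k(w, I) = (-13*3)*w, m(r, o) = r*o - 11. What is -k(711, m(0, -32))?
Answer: 27729/8 ≈ 3466.1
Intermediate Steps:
m(r, o) = -11 + o*r (m(r, o) = o*r - 11 = -11 + o*r)
k(w, I) = -39*w/8 (k(w, I) = ((-13*3)*w)/8 = (-39*w)/8 = -39*w/8)
-k(711, m(0, -32)) = -(-39)*711/8 = -1*(-27729/8) = 27729/8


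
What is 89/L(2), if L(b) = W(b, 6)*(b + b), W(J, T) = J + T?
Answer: 89/32 ≈ 2.7813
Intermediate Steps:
L(b) = 2*b*(6 + b) (L(b) = (b + 6)*(b + b) = (6 + b)*(2*b) = 2*b*(6 + b))
89/L(2) = 89/(2*2*(6 + 2)) = 89/(2*2*8) = 89/32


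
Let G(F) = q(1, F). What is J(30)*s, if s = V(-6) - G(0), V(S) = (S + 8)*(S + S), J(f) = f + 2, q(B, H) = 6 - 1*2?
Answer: -896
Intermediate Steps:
q(B, H) = 4 (q(B, H) = 6 - 2 = 4)
G(F) = 4
J(f) = 2 + f
V(S) = 2*S*(8 + S) (V(S) = (8 + S)*(2*S) = 2*S*(8 + S))
s = -28 (s = 2*(-6)*(8 - 6) - 1*4 = 2*(-6)*2 - 4 = -24 - 4 = -28)
J(30)*s = (2 + 30)*(-28) = 32*(-28) = -896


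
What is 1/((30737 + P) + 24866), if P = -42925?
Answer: 1/12678 ≈ 7.8877e-5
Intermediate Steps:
1/((30737 + P) + 24866) = 1/((30737 - 42925) + 24866) = 1/(-12188 + 24866) = 1/12678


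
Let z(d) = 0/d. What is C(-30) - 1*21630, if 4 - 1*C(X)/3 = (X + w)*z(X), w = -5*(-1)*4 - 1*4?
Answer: -21618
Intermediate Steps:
z(d) = 0
w = 16 (w = 5*4 - 4 = 20 - 4 = 16)
C(X) = 12 (C(X) = 12 - 3*(X + 16)*0 = 12 - 3*(16 + X)*0 = 12 - 3*0 = 12 + 0 = 12)
C(-30) - 1*21630 = 12 - 1*21630 = 12 - 21630 = -21618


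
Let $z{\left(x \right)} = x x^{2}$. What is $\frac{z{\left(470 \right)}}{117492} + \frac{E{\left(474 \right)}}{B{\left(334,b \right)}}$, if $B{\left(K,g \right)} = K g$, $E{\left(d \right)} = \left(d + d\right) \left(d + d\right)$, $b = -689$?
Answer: $\frac{2973347645954}{3379745499} \approx 879.75$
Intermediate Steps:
$E{\left(d \right)} = 4 d^{2}$ ($E{\left(d \right)} = 2 d 2 d = 4 d^{2}$)
$z{\left(x \right)} = x^{3}$
$\frac{z{\left(470 \right)}}{117492} + \frac{E{\left(474 \right)}}{B{\left(334,b \right)}} = \frac{470^{3}}{117492} + \frac{4 \cdot 474^{2}}{334 \left(-689\right)} = 103823000 \cdot \frac{1}{117492} + \frac{4 \cdot 224676}{-230126} = \frac{25955750}{29373} + 898704 \left(- \frac{1}{230126}\right) = \frac{25955750}{29373} - \frac{449352}{115063} = \frac{2973347645954}{3379745499}$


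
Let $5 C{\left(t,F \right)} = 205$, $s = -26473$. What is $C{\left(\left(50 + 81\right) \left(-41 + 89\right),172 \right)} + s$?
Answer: $-26432$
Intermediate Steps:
$C{\left(t,F \right)} = 41$ ($C{\left(t,F \right)} = \frac{1}{5} \cdot 205 = 41$)
$C{\left(\left(50 + 81\right) \left(-41 + 89\right),172 \right)} + s = 41 - 26473 = -26432$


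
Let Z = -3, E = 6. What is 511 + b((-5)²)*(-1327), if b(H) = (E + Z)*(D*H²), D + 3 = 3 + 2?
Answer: -4975739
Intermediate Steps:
D = 2 (D = -3 + (3 + 2) = -3 + 5 = 2)
b(H) = 6*H² (b(H) = (6 - 3)*(2*H²) = 3*(2*H²) = 6*H²)
511 + b((-5)²)*(-1327) = 511 + (6*((-5)²)²)*(-1327) = 511 + (6*25²)*(-1327) = 511 + (6*625)*(-1327) = 511 + 3750*(-1327) = 511 - 4976250 = -4975739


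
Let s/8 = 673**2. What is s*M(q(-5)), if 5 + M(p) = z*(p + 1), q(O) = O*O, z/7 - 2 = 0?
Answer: 1300812088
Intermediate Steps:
z = 14 (z = 14 + 7*0 = 14 + 0 = 14)
s = 3623432 (s = 8*673**2 = 8*452929 = 3623432)
q(O) = O**2
M(p) = 9 + 14*p (M(p) = -5 + 14*(p + 1) = -5 + 14*(1 + p) = -5 + (14 + 14*p) = 9 + 14*p)
s*M(q(-5)) = 3623432*(9 + 14*(-5)**2) = 3623432*(9 + 14*25) = 3623432*(9 + 350) = 3623432*359 = 1300812088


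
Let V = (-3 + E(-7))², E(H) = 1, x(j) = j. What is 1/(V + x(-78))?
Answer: -1/74 ≈ -0.013514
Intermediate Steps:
V = 4 (V = (-3 + 1)² = (-2)² = 4)
1/(V + x(-78)) = 1/(4 - 78) = 1/(-74) = -1/74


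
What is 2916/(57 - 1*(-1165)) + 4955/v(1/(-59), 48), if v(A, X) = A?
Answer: -178621337/611 ≈ -2.9234e+5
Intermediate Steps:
2916/(57 - 1*(-1165)) + 4955/v(1/(-59), 48) = 2916/(57 - 1*(-1165)) + 4955/(1/(-59)) = 2916/(57 + 1165) + 4955/(-1/59) = 2916/1222 + 4955*(-59) = 2916*(1/1222) - 292345 = 1458/611 - 292345 = -178621337/611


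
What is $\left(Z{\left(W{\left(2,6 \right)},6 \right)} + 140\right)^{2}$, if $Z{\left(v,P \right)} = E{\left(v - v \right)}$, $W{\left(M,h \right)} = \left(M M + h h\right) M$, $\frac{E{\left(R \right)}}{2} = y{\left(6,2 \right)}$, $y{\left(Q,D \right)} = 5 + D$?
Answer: $23716$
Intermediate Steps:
$E{\left(R \right)} = 14$ ($E{\left(R \right)} = 2 \left(5 + 2\right) = 2 \cdot 7 = 14$)
$W{\left(M,h \right)} = M \left(M^{2} + h^{2}\right)$ ($W{\left(M,h \right)} = \left(M^{2} + h^{2}\right) M = M \left(M^{2} + h^{2}\right)$)
$Z{\left(v,P \right)} = 14$
$\left(Z{\left(W{\left(2,6 \right)},6 \right)} + 140\right)^{2} = \left(14 + 140\right)^{2} = 154^{2} = 23716$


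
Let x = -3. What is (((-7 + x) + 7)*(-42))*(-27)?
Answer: -3402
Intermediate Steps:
(((-7 + x) + 7)*(-42))*(-27) = (((-7 - 3) + 7)*(-42))*(-27) = ((-10 + 7)*(-42))*(-27) = -3*(-42)*(-27) = 126*(-27) = -3402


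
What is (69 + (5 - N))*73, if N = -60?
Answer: 9782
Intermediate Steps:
(69 + (5 - N))*73 = (69 + (5 - 1*(-60)))*73 = (69 + (5 + 60))*73 = (69 + 65)*73 = 134*73 = 9782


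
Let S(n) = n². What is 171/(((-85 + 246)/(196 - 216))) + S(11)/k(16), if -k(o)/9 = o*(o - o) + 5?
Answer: -173381/7245 ≈ -23.931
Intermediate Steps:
k(o) = -45 (k(o) = -9*(o*(o - o) + 5) = -9*(o*0 + 5) = -9*(0 + 5) = -9*5 = -45)
171/(((-85 + 246)/(196 - 216))) + S(11)/k(16) = 171/(((-85 + 246)/(196 - 216))) + 11²/(-45) = 171/((161/(-20))) + 121*(-1/45) = 171/((161*(-1/20))) - 121/45 = 171/(-161/20) - 121/45 = 171*(-20/161) - 121/45 = -3420/161 - 121/45 = -173381/7245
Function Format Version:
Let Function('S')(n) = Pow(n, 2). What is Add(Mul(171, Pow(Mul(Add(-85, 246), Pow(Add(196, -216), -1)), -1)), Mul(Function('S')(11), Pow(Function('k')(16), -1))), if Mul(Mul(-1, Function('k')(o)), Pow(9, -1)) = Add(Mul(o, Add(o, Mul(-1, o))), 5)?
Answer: Rational(-173381, 7245) ≈ -23.931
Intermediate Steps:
Function('k')(o) = -45 (Function('k')(o) = Mul(-9, Add(Mul(o, Add(o, Mul(-1, o))), 5)) = Mul(-9, Add(Mul(o, 0), 5)) = Mul(-9, Add(0, 5)) = Mul(-9, 5) = -45)
Add(Mul(171, Pow(Mul(Add(-85, 246), Pow(Add(196, -216), -1)), -1)), Mul(Function('S')(11), Pow(Function('k')(16), -1))) = Add(Mul(171, Pow(Mul(Add(-85, 246), Pow(Add(196, -216), -1)), -1)), Mul(Pow(11, 2), Pow(-45, -1))) = Add(Mul(171, Pow(Mul(161, Pow(-20, -1)), -1)), Mul(121, Rational(-1, 45))) = Add(Mul(171, Pow(Mul(161, Rational(-1, 20)), -1)), Rational(-121, 45)) = Add(Mul(171, Pow(Rational(-161, 20), -1)), Rational(-121, 45)) = Add(Mul(171, Rational(-20, 161)), Rational(-121, 45)) = Add(Rational(-3420, 161), Rational(-121, 45)) = Rational(-173381, 7245)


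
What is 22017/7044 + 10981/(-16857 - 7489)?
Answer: 76445953/28582204 ≈ 2.6746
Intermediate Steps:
22017/7044 + 10981/(-16857 - 7489) = 22017*(1/7044) + 10981/(-24346) = 7339/2348 + 10981*(-1/24346) = 7339/2348 - 10981/24346 = 76445953/28582204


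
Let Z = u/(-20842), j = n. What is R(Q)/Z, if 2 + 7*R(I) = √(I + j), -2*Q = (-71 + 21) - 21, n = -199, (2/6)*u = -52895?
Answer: -41684/1110795 + 10421*I*√654/1110795 ≈ -0.037526 + 0.23992*I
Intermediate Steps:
u = -158685 (u = 3*(-52895) = -158685)
j = -199
Z = 158685/20842 (Z = -158685/(-20842) = -158685*(-1/20842) = 158685/20842 ≈ 7.6137)
Q = 71/2 (Q = -((-71 + 21) - 21)/2 = -(-50 - 21)/2 = -½*(-71) = 71/2 ≈ 35.500)
R(I) = -2/7 + √(-199 + I)/7 (R(I) = -2/7 + √(I - 199)/7 = -2/7 + √(-199 + I)/7)
R(Q)/Z = (-2/7 + √(-199 + 71/2)/7)/(158685/20842) = (-2/7 + √(-327/2)/7)*(20842/158685) = (-2/7 + (I*√654/2)/7)*(20842/158685) = (-2/7 + I*√654/14)*(20842/158685) = -41684/1110795 + 10421*I*√654/1110795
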